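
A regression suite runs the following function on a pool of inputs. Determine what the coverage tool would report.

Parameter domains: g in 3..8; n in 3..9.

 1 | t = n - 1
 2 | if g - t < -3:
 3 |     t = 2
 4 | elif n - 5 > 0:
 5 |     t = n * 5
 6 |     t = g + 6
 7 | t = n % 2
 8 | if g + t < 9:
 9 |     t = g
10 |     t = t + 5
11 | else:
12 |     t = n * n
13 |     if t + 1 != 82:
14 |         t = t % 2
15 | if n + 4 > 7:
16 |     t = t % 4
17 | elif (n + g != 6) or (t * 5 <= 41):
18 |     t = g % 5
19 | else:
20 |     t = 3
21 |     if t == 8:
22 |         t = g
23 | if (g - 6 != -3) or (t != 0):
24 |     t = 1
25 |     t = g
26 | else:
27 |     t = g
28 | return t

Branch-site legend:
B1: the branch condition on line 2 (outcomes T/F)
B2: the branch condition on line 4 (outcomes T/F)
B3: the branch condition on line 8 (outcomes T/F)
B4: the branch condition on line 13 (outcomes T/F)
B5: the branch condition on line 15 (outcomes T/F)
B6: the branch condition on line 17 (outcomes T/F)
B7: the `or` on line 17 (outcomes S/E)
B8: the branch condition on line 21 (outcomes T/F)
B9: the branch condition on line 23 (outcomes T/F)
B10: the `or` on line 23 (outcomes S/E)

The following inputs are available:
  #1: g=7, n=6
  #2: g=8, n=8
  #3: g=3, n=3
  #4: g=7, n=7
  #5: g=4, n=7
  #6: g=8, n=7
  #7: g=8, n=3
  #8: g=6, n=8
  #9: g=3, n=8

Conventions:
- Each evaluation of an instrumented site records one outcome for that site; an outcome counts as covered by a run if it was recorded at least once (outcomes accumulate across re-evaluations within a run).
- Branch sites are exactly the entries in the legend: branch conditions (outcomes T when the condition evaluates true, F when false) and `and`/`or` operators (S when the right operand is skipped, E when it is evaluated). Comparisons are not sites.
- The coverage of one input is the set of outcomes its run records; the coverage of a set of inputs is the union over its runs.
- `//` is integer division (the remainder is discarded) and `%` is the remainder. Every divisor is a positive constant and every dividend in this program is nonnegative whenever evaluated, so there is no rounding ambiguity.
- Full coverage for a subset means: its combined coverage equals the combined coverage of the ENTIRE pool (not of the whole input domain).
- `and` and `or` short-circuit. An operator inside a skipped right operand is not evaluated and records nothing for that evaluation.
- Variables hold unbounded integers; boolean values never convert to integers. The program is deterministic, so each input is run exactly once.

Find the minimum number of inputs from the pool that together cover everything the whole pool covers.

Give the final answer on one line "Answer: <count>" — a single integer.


test 1 (g=7, n=6) hits B1=F, B2=T, B3=T, B5=T, B9=T, B10=S
test 2 (g=8, n=8) hits B1=F, B2=T, B3=T, B5=T, B9=T, B10=S
test 3 (g=3, n=3) hits B1=F, B2=F, B3=T, B5=F, B6=T, B7=E, B9=T, B10=E
test 4 (g=7, n=7) hits B1=F, B2=T, B3=T, B5=T, B9=T, B10=S
test 5 (g=4, n=7) hits B1=F, B2=T, B3=T, B5=T, B9=T, B10=S
test 6 (g=8, n=7) hits B1=F, B2=T, B3=F, B4=T, B5=T, B9=T, B10=S
test 7 (g=8, n=3) hits B1=F, B2=F, B3=F, B4=T, B5=F, B6=T, B7=S, B9=T, B10=S
test 8 (g=6, n=8) hits B1=F, B2=T, B3=T, B5=T, B9=T, B10=S
test 9 (g=3, n=8) hits B1=T, B3=T, B5=T, B9=F, B10=E
pool-wide coverage (16 outcomes): B1=T, B1=F, B2=T, B2=F, B3=T, B3=F, B4=T, B5=T, B5=F, B6=T, B7=S, B7=E, B9=T, B9=F, B10=S, B10=E
no size-1 subset reaches all 16 outcomes (best union: 9/16)
no size-2 subset reaches all 16 outcomes (best union: 14/16)
no size-3 subset reaches all 16 outcomes (best union: 15/16)
inputs {1, 3, 7, 9} (size 4) cover everything; no size-4 subset with a lexicographically smaller index list covers all 16
Answer: 4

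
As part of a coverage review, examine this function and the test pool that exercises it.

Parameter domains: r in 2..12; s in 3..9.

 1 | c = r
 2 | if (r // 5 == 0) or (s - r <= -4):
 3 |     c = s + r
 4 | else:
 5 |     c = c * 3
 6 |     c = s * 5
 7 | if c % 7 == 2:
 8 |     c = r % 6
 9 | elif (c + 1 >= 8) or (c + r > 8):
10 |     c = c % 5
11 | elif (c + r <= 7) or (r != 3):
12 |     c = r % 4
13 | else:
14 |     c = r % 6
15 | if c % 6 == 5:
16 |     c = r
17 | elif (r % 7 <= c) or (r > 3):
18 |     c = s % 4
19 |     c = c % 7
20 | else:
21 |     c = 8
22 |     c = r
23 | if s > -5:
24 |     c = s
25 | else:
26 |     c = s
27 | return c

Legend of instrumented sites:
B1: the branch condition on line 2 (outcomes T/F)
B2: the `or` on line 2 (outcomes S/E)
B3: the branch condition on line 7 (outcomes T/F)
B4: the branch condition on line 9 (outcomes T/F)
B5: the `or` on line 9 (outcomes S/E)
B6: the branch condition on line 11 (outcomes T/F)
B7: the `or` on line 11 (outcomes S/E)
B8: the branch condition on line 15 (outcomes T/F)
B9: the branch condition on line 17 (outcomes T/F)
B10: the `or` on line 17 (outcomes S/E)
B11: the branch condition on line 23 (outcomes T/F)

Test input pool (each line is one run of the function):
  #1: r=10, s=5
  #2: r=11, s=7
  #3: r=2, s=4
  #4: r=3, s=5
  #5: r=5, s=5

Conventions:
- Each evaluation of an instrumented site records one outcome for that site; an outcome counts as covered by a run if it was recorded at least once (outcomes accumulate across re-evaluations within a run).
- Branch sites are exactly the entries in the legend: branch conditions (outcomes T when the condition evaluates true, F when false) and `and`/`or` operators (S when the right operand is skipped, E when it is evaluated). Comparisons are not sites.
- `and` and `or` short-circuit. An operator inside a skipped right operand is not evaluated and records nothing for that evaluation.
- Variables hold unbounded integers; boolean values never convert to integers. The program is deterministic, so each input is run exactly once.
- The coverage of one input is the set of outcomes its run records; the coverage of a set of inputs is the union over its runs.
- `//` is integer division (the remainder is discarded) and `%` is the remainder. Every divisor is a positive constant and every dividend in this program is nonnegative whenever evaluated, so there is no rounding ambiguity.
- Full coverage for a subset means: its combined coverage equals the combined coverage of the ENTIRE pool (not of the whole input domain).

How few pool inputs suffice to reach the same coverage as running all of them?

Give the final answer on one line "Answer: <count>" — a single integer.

test 1 (r=10, s=5) hits B1=T, B2=E, B3=F, B4=T, B5=S, B8=F, B9=T, B10=E, B11=T
test 2 (r=11, s=7) hits B1=T, B2=E, B3=F, B4=T, B5=S, B8=F, B9=T, B10=E, B11=T
test 3 (r=2, s=4) hits B1=T, B2=S, B3=F, B4=F, B5=E, B6=T, B7=E, B8=F, B9=T, B10=S, B11=T
test 4 (r=3, s=5) hits B1=T, B2=S, B3=F, B4=T, B5=S, B8=F, B9=T, B10=S, B11=T
test 5 (r=5, s=5) hits B1=F, B2=E, B3=F, B4=T, B5=S, B8=F, B9=T, B10=E, B11=T
the full pool covers 16 outcomes: B1=T, B1=F, B2=S, B2=E, B3=F, B4=T, B4=F, B5=S, B5=E, B6=T, B7=E, B8=F, B9=T, B10=S, B10=E, B11=T
no size-1 subset reaches all 16 outcomes (best union: 11/16)
size 2: inputs {3, 5} cover all 16 outcomes, and no lexicographically smaller subset of this size does

Answer: 2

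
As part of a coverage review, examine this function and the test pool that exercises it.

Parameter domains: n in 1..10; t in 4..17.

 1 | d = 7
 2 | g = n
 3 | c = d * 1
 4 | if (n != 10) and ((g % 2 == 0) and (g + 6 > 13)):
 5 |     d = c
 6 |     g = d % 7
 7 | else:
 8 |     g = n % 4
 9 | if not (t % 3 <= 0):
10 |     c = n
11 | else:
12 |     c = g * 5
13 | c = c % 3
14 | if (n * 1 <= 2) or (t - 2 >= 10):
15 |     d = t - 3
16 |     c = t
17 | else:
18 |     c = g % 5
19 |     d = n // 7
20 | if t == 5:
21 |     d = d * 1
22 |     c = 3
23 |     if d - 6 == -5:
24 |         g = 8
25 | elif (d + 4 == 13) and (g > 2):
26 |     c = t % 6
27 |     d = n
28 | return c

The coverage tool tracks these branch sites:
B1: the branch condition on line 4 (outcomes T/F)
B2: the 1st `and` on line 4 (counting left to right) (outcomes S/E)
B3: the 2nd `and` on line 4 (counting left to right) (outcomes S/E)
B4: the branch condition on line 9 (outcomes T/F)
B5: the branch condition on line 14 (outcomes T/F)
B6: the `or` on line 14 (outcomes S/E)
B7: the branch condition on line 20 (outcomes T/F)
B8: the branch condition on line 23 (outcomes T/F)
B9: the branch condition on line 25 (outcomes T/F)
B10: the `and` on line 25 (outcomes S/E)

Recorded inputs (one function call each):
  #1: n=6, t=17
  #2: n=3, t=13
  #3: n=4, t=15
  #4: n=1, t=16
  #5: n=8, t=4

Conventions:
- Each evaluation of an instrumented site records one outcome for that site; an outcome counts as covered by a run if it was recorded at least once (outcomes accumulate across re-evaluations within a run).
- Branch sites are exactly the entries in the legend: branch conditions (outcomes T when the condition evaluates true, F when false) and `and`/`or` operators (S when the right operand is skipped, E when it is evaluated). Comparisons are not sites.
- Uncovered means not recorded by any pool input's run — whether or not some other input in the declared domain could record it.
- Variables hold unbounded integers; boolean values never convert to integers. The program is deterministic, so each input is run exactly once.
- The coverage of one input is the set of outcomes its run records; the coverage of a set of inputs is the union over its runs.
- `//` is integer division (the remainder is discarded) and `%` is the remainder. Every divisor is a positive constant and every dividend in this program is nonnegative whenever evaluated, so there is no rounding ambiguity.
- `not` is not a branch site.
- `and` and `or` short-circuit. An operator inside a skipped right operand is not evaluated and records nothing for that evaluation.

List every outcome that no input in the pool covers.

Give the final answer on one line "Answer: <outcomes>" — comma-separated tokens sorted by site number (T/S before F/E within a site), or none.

run #1 (n=6, t=17) runs B2->E, B3->E, B1->F, B4->T, B6->E, B5->T, B7->F, B10->S, B9->F; records B1=F, B2=E, B3=E, B4=T, B5=T, B6=E, B7=F, B9=F, B10=S
run #2 (n=3, t=13) runs B2->E, B3->S, B1->F, B4->T, B6->E, B5->T, B7->F, B10->S, B9->F; records B1=F, B2=E, B3=S, B4=T, B5=T, B6=E, B7=F, B9=F, B10=S
run #3 (n=4, t=15) runs B2->E, B3->E, B1->F, B4->F, B6->E, B5->T, B7->F, B10->S, B9->F; records B1=F, B2=E, B3=E, B4=F, B5=T, B6=E, B7=F, B9=F, B10=S
run #4 (n=1, t=16) runs B2->E, B3->S, B1->F, B4->T, B6->S, B5->T, B7->F, B10->S, B9->F; records B1=F, B2=E, B3=S, B4=T, B5=T, B6=S, B7=F, B9=F, B10=S
run #5 (n=8, t=4) runs B2->E, B3->E, B1->T, B4->T, B6->E, B5->F, B7->F, B10->S, B9->F; records B1=T, B2=E, B3=E, B4=T, B5=F, B6=E, B7=F, B9=F, B10=S
union over the pool: B1=T, B1=F, B2=E, B3=S, B3=E, B4=T, B4=F, B5=T, B5=F, B6=S, B6=E, B7=F, B9=F, B10=S
uncovered (6 of 20): B2=S, B7=T, B8=T, B8=F, B9=T, B10=E

Answer: B2=S, B7=T, B8=T, B8=F, B9=T, B10=E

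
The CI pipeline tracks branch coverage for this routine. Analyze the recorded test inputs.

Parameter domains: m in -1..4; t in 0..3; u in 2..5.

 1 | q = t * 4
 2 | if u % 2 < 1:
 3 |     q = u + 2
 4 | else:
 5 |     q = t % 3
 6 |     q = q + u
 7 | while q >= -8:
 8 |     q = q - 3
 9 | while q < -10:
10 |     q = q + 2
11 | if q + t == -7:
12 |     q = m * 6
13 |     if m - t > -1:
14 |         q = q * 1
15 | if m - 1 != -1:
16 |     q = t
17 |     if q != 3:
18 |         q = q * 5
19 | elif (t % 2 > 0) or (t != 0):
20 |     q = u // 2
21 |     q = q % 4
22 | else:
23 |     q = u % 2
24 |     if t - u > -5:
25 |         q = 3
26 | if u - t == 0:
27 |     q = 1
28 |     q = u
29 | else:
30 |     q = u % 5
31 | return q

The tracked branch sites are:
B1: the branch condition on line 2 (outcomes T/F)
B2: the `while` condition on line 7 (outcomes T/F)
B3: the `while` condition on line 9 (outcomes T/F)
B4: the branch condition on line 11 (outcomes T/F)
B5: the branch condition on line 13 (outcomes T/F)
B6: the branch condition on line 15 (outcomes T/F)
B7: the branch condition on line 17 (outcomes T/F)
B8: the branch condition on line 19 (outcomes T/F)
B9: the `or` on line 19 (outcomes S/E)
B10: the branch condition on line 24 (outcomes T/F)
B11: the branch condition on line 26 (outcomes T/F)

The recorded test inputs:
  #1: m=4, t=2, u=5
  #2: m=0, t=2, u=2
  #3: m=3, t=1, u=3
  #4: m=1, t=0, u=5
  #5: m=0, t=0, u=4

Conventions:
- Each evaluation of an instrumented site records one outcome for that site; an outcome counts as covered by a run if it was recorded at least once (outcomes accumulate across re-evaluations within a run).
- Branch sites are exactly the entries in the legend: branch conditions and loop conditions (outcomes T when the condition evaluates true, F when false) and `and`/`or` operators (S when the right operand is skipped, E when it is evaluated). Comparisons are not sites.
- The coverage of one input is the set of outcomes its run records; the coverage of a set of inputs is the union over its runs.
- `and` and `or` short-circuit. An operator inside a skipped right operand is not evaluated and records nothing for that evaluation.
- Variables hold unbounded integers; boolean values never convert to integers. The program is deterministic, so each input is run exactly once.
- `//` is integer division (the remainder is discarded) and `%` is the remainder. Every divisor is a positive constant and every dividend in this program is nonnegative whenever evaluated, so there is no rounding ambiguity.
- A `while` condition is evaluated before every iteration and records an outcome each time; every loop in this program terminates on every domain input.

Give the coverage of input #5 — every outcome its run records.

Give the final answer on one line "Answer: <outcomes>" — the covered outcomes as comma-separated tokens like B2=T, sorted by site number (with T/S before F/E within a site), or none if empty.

Running input #5 (m=0, t=0, u=4), event by event:
  B1->T, B2->T, B2->T, B2->T, B2->T, B2->T, B2->F, B3->F, B4->F, B6->F
  B9->E, B8->F, B10->T, B11->F
deduplicating events, the covered set is: B1=T, B2=T, B2=F, B3=F, B4=F, B6=F, B8=F, B9=E, B10=T, B11=F

Answer: B1=T, B2=T, B2=F, B3=F, B4=F, B6=F, B8=F, B9=E, B10=T, B11=F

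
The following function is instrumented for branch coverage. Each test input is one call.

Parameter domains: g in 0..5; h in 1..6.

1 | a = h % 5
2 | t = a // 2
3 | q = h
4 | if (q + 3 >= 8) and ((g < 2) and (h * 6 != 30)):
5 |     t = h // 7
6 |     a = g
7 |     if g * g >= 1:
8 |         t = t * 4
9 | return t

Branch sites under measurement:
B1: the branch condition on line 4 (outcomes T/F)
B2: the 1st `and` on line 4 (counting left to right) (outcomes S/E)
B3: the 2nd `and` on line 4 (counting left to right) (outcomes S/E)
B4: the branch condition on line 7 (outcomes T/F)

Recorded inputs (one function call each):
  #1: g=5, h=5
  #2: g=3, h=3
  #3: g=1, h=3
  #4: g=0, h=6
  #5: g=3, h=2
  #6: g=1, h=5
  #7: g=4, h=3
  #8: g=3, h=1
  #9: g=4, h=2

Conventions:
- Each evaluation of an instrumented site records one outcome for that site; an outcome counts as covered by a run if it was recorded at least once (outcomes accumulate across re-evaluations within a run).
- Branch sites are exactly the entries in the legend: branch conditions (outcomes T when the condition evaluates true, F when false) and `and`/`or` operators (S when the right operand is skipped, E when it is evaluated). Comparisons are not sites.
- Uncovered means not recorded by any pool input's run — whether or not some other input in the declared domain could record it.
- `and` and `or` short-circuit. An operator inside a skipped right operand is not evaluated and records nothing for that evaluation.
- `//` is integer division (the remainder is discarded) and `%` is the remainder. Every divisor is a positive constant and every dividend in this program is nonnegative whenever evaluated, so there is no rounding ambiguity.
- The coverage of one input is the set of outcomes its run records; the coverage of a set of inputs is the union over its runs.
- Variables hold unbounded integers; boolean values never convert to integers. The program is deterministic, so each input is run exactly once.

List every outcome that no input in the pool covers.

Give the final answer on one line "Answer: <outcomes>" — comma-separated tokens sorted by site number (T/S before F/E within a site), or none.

run #1 (g=5, h=5) records B1=F, B2=E, B3=S
run #2 (g=3, h=3) records B1=F, B2=S
run #3 (g=1, h=3) records B1=F, B2=S
run #4 (g=0, h=6) records B1=T, B2=E, B3=E, B4=F
run #5 (g=3, h=2) records B1=F, B2=S
run #6 (g=1, h=5) records B1=F, B2=E, B3=E
run #7 (g=4, h=3) records B1=F, B2=S
run #8 (g=3, h=1) records B1=F, B2=S
run #9 (g=4, h=2) records B1=F, B2=S
union over the pool: B1=T, B1=F, B2=S, B2=E, B3=S, B3=E, B4=F
uncovered (1 of 8): B4=T

Answer: B4=T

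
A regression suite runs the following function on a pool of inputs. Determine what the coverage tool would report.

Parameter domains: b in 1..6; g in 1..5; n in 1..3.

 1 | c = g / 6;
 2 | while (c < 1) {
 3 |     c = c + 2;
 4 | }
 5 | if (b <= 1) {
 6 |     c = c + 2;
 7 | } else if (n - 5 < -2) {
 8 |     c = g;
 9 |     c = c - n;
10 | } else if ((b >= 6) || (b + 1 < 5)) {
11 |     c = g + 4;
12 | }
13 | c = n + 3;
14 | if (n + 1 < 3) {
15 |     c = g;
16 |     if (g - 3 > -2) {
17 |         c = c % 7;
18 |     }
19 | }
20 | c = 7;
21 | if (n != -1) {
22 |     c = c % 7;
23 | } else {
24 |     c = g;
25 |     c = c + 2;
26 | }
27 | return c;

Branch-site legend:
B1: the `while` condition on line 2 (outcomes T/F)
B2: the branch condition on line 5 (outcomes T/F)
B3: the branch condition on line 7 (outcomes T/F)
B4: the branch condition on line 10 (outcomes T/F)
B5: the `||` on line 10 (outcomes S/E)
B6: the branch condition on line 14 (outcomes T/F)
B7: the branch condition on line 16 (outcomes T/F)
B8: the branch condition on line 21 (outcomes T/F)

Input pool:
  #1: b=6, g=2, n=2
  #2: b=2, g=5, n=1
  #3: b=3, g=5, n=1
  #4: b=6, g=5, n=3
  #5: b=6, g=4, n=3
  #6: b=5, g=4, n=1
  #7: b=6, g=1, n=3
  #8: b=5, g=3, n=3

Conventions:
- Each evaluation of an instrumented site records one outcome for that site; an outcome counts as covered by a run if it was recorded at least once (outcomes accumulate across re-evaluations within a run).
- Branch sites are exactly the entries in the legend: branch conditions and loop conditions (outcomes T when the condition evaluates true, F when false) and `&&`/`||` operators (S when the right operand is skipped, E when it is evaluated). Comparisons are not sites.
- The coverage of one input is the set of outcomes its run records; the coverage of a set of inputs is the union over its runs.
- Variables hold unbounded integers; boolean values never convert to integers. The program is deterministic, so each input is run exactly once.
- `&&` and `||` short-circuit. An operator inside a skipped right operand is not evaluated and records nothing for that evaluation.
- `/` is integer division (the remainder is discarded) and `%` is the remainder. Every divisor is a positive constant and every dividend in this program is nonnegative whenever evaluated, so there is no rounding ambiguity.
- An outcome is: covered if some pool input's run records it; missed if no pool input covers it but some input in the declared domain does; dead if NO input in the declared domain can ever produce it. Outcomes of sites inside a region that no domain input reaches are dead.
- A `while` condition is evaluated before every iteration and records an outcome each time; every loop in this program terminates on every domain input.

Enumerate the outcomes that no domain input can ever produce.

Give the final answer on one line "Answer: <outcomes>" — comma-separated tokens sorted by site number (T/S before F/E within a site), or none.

checking every outcome against all 90 domain inputs:
  B8=F: unreachable across the whole domain -> dead
  reachable outcomes have witnesses, e.g. B1=T (e.g. b=1, g=1, n=1), B1=F (e.g. b=1, g=1, n=1), B2=T (e.g. b=1, g=1, n=1), B2=F (e.g. b=2, g=1, n=1)

Answer: B8=F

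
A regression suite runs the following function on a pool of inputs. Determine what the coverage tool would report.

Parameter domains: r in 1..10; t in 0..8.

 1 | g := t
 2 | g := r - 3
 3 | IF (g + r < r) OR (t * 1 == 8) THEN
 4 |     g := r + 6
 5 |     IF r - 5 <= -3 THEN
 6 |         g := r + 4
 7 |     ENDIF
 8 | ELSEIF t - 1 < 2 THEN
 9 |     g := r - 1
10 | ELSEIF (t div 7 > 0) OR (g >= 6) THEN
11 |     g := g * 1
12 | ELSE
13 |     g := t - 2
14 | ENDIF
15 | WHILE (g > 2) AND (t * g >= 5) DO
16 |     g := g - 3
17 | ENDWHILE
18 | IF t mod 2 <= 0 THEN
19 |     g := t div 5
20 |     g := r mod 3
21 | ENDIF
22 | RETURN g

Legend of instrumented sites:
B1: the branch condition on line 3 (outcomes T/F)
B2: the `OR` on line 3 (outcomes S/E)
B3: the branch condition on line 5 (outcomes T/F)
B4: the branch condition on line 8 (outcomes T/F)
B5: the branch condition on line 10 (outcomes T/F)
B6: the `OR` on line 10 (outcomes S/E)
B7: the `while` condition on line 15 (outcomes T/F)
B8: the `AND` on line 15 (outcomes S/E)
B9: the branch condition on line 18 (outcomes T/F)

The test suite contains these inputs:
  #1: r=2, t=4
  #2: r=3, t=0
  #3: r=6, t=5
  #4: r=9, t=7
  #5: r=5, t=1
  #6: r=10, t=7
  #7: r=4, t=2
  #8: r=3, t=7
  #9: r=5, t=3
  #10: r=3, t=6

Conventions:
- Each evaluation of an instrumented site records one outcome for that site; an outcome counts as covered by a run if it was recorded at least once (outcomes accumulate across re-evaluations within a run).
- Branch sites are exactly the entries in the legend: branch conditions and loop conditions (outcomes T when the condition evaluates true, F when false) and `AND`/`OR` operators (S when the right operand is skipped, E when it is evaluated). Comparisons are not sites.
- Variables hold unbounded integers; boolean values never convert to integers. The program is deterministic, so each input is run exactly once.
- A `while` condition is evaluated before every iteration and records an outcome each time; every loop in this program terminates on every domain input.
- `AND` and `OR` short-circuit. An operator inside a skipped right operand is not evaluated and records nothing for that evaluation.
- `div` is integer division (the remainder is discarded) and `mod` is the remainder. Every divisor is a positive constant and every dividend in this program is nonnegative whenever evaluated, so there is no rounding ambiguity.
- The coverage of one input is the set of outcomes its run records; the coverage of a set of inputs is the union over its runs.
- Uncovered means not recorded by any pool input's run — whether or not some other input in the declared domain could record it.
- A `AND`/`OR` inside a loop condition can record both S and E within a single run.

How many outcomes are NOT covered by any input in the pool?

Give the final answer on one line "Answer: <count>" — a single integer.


input #1 (r=2, t=4): events B2->S, B1->T, B3->T, B8->E, B7->T, B8->E, B7->T, B8->S, B7->F, B9->T; covers B1=T, B2=S, B3=T, B7=T, B7=F, B8=S, B8=E, B9=T
input #2 (r=3, t=0): events B2->E, B1->F, B4->T, B8->S, B7->F, B9->T; covers B1=F, B2=E, B4=T, B7=F, B8=S, B9=T
input #3 (r=6, t=5): events B2->E, B1->F, B4->F, B6->E, B5->F, B8->E, B7->T, B8->S, B7->F, B9->F; covers B1=F, B2=E, B4=F, B5=F, B6=E, B7=T, B7=F, B8=S, B8=E, B9=F
input #4 (r=9, t=7): events B2->E, B1->F, B4->F, B6->S, B5->T, B8->E, B7->T, B8->E, B7->T, B8->S, B7->F, B9->F; covers B1=F, B2=E, B4=F, B5=T, B6=S, B7=T, B7=F, B8=S, B8=E, B9=F
input #5 (r=5, t=1): events B2->E, B1->F, B4->T, B8->E, B7->F, B9->F; covers B1=F, B2=E, B4=T, B7=F, B8=E, B9=F
input #6 (r=10, t=7): events B2->E, B1->F, B4->F, B6->S, B5->T, B8->E, B7->T, B8->E, B7->T, B8->S, B7->F, B9->F; covers B1=F, B2=E, B4=F, B5=T, B6=S, B7=T, B7=F, B8=S, B8=E, B9=F
input #7 (r=4, t=2): events B2->E, B1->F, B4->T, B8->E, B7->T, B8->S, B7->F, B9->T; covers B1=F, B2=E, B4=T, B7=T, B7=F, B8=S, B8=E, B9=T
input #8 (r=3, t=7): events B2->E, B1->F, B4->F, B6->S, B5->T, B8->S, B7->F, B9->F; covers B1=F, B2=E, B4=F, B5=T, B6=S, B7=F, B8=S, B9=F
input #9 (r=5, t=3): events B2->E, B1->F, B4->F, B6->E, B5->F, B8->S, B7->F, B9->F; covers B1=F, B2=E, B4=F, B5=F, B6=E, B7=F, B8=S, B9=F
input #10 (r=3, t=6): events B2->E, B1->F, B4->F, B6->E, B5->F, B8->E, B7->T, B8->S, B7->F, B9->T; covers B1=F, B2=E, B4=F, B5=F, B6=E, B7=T, B7=F, B8=S, B8=E, B9=T
union over the pool: B1=T, B1=F, B2=S, B2=E, B3=T, B4=T, B4=F, B5=T, B5=F, B6=S, B6=E, B7=T, B7=F, B8=S, B8=E, B9=T, B9=F
uncovered (1 of 18): B3=F
Answer: 1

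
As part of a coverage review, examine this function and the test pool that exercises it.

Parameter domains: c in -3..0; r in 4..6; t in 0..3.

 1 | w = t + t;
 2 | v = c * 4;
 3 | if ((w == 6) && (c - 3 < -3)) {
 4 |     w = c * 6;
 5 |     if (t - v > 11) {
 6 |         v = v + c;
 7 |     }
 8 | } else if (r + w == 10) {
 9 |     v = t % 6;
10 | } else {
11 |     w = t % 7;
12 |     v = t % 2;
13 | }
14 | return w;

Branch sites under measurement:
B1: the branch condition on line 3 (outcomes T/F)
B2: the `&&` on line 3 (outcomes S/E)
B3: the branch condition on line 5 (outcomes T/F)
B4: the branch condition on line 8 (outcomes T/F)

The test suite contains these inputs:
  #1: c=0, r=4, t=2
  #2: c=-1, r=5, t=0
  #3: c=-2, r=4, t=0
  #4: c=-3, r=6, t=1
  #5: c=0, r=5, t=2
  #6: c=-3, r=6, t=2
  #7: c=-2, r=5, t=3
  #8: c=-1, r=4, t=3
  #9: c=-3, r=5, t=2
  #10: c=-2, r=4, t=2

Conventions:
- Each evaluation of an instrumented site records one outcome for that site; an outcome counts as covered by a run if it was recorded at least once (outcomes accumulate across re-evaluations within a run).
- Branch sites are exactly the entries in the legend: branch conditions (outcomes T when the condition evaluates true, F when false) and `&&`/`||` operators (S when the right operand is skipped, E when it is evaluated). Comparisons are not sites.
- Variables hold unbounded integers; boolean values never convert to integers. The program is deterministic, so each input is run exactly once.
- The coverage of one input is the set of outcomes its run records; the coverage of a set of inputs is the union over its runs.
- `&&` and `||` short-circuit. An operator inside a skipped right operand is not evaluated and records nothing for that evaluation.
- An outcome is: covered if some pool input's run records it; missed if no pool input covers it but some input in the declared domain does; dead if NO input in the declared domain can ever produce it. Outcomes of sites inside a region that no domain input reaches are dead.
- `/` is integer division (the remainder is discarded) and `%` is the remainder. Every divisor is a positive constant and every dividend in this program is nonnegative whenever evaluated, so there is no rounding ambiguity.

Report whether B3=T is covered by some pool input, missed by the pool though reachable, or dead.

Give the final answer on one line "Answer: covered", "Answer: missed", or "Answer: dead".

no pool input records B3=T
but domain input (c=-3, r=4, t=3) does record it -> reachable, so missed

Answer: missed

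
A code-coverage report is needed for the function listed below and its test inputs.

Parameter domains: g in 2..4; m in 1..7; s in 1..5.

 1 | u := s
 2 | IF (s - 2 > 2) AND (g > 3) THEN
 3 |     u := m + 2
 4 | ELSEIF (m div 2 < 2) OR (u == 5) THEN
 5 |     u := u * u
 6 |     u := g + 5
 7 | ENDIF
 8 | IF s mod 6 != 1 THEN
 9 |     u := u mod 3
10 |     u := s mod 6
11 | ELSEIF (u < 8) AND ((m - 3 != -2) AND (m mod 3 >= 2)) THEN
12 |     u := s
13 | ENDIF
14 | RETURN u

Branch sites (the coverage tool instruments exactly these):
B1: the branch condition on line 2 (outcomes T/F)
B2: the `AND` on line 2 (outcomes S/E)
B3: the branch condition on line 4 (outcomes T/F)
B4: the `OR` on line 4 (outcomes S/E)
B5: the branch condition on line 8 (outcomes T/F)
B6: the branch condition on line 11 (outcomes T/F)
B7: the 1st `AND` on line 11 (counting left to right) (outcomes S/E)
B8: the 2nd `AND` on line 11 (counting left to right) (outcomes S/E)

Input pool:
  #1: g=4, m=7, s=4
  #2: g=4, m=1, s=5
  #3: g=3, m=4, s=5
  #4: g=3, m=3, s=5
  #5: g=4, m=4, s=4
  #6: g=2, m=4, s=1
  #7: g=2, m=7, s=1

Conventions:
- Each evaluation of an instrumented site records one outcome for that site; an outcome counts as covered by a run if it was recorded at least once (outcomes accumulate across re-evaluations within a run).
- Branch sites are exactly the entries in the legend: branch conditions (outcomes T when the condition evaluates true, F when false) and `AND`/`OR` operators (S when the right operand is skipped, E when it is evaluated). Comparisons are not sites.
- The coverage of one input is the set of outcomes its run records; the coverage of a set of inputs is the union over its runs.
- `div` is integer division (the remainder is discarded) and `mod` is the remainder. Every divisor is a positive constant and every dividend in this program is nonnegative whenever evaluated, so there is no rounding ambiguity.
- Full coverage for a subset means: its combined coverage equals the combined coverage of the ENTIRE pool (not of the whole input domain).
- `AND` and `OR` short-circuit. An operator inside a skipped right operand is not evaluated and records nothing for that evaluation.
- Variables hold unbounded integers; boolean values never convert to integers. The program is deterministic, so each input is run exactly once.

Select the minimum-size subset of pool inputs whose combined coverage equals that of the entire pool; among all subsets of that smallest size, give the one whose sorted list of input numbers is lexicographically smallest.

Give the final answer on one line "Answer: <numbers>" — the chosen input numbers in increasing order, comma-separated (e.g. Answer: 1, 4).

input #1 (g=4, m=7, s=4): events B2->S, B1->F, B4->E, B3->F, B5->T; covers B1=F, B2=S, B3=F, B4=E, B5=T
input #2 (g=4, m=1, s=5): events B2->E, B1->T, B5->T; covers B1=T, B2=E, B5=T
input #3 (g=3, m=4, s=5): events B2->E, B1->F, B4->E, B3->T, B5->T; covers B1=F, B2=E, B3=T, B4=E, B5=T
input #4 (g=3, m=3, s=5): events B2->E, B1->F, B4->S, B3->T, B5->T; covers B1=F, B2=E, B3=T, B4=S, B5=T
input #5 (g=4, m=4, s=4): events B2->S, B1->F, B4->E, B3->F, B5->T; covers B1=F, B2=S, B3=F, B4=E, B5=T
input #6 (g=2, m=4, s=1): events B2->S, B1->F, B4->E, B3->F, B5->F, B7->E, B8->E, B6->F; covers B1=F, B2=S, B3=F, B4=E, B5=F, B6=F, B7=E, B8=E
input #7 (g=2, m=7, s=1): events B2->S, B1->F, B4->E, B3->F, B5->F, B7->E, B8->E, B6->F; covers B1=F, B2=S, B3=F, B4=E, B5=F, B6=F, B7=E, B8=E
the full pool covers 13 outcomes: B1=T, B1=F, B2=S, B2=E, B3=T, B3=F, B4=S, B4=E, B5=T, B5=F, B6=F, B7=E, B8=E
no size-1 subset reaches all 13 outcomes (best union: 8/13)
no size-2 subset reaches all 13 outcomes (best union: 12/13)
at size 3, {2, 4, 6} reaches all 13 outcomes; every lexicographically earlier size-3 subset fails

Answer: 2, 4, 6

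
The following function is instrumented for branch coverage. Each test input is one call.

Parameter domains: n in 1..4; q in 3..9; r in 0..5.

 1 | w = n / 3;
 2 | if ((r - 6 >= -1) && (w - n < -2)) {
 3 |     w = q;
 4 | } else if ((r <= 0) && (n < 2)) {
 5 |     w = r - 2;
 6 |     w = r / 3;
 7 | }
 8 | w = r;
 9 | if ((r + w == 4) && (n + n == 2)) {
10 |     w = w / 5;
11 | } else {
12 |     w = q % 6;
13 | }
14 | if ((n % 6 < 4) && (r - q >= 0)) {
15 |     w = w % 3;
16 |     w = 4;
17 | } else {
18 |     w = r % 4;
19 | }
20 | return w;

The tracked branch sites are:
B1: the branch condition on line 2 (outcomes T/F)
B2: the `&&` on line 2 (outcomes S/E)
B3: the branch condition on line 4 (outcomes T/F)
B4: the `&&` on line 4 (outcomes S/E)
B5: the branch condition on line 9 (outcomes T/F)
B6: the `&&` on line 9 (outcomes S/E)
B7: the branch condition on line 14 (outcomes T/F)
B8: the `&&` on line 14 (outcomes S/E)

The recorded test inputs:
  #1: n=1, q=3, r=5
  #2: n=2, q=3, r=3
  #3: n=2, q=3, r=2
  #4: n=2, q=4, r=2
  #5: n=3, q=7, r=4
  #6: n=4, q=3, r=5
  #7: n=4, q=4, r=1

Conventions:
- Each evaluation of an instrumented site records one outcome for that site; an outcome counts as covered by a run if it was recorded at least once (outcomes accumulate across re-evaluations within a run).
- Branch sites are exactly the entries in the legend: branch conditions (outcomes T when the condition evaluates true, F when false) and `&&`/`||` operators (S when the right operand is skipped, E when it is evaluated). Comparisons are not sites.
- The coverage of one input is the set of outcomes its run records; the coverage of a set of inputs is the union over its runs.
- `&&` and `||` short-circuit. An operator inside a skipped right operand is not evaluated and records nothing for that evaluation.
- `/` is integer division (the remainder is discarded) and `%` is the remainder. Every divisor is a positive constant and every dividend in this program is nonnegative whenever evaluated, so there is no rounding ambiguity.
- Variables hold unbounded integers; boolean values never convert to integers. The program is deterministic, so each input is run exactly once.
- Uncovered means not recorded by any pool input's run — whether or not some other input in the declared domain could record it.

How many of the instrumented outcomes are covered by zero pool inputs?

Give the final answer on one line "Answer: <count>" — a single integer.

input #1, n=1, q=3, r=5: events B2->E, B1->F, B4->S, B3->F, B6->S, B5->F, B8->E, B7->T; outcomes B1=F, B2=E, B3=F, B4=S, B5=F, B6=S, B7=T, B8=E
input #2, n=2, q=3, r=3: events B2->S, B1->F, B4->S, B3->F, B6->S, B5->F, B8->E, B7->T; outcomes B1=F, B2=S, B3=F, B4=S, B5=F, B6=S, B7=T, B8=E
input #3, n=2, q=3, r=2: events B2->S, B1->F, B4->S, B3->F, B6->E, B5->F, B8->E, B7->F; outcomes B1=F, B2=S, B3=F, B4=S, B5=F, B6=E, B7=F, B8=E
input #4, n=2, q=4, r=2: events B2->S, B1->F, B4->S, B3->F, B6->E, B5->F, B8->E, B7->F; outcomes B1=F, B2=S, B3=F, B4=S, B5=F, B6=E, B7=F, B8=E
input #5, n=3, q=7, r=4: events B2->S, B1->F, B4->S, B3->F, B6->S, B5->F, B8->E, B7->F; outcomes B1=F, B2=S, B3=F, B4=S, B5=F, B6=S, B7=F, B8=E
input #6, n=4, q=3, r=5: events B2->E, B1->T, B6->S, B5->F, B8->S, B7->F; outcomes B1=T, B2=E, B5=F, B6=S, B7=F, B8=S
input #7, n=4, q=4, r=1: events B2->S, B1->F, B4->S, B3->F, B6->S, B5->F, B8->S, B7->F; outcomes B1=F, B2=S, B3=F, B4=S, B5=F, B6=S, B7=F, B8=S
union over the pool: B1=T, B1=F, B2=S, B2=E, B3=F, B4=S, B5=F, B6=S, B6=E, B7=T, B7=F, B8=S, B8=E
uncovered (3 of 16): B3=T, B4=E, B5=T

Answer: 3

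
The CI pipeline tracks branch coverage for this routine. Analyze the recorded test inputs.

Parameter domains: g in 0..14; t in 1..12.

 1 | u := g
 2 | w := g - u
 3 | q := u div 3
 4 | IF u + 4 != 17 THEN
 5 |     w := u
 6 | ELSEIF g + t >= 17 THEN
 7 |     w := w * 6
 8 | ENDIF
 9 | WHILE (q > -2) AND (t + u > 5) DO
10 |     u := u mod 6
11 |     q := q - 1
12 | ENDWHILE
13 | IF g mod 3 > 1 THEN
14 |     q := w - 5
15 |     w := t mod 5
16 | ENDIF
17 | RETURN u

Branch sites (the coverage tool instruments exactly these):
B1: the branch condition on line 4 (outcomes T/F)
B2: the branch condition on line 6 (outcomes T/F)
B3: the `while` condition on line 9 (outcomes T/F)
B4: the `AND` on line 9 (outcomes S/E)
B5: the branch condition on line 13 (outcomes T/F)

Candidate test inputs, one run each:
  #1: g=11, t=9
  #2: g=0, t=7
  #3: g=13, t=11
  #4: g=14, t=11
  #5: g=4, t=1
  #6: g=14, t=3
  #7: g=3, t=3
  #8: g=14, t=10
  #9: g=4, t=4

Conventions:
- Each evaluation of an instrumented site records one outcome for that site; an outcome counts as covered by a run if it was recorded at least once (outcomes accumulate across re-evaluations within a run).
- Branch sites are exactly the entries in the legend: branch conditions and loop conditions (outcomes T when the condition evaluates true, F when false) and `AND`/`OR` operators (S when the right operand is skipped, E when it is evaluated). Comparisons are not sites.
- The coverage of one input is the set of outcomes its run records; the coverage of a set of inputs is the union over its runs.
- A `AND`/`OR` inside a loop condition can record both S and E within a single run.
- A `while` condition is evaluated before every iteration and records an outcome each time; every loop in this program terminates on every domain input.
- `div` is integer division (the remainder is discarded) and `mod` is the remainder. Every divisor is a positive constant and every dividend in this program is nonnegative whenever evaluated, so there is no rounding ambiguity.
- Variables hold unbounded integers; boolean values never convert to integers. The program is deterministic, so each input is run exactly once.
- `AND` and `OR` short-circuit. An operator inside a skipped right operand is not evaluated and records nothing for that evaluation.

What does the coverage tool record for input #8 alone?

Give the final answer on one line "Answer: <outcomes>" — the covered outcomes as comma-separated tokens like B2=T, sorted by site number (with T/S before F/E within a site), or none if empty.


Simulating input #8 (g=14, t=10) step by step:
  B1->T, B4->E, B3->T, B4->E, B3->T, B4->E, B3->T, B4->E, B3->T, B4->E
  B3->T, B4->E, B3->T, B4->S, B3->F, B5->T
as a set, this run covers: B1=T, B3=T, B3=F, B4=S, B4=E, B5=T
Answer: B1=T, B3=T, B3=F, B4=S, B4=E, B5=T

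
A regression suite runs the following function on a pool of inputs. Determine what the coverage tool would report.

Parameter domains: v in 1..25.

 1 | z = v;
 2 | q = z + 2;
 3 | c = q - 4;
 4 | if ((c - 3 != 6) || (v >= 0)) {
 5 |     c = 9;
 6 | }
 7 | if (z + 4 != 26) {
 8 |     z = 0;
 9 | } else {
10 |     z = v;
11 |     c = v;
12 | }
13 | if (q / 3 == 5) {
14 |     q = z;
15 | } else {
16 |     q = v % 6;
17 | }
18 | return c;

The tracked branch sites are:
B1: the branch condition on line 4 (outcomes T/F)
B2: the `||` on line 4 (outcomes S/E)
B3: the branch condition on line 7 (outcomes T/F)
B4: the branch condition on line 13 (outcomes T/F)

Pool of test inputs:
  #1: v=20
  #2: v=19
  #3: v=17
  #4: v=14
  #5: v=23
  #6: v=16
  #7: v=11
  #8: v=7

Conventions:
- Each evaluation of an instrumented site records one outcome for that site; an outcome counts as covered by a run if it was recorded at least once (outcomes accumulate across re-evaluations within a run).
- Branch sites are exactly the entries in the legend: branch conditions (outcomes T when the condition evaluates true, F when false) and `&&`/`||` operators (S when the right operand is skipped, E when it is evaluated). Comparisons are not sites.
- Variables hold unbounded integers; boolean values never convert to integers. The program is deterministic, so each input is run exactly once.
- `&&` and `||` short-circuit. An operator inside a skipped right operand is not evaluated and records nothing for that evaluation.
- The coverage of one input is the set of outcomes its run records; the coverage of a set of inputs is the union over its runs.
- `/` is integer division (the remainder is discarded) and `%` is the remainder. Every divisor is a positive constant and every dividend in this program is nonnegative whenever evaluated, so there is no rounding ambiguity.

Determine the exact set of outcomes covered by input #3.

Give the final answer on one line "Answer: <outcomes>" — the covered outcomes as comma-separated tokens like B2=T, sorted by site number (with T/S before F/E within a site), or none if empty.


Simulating input #3 (v=17) step by step:
  B2->S, B1->T, B3->T, B4->F
as a set, this run covers: B1=T, B2=S, B3=T, B4=F
Answer: B1=T, B2=S, B3=T, B4=F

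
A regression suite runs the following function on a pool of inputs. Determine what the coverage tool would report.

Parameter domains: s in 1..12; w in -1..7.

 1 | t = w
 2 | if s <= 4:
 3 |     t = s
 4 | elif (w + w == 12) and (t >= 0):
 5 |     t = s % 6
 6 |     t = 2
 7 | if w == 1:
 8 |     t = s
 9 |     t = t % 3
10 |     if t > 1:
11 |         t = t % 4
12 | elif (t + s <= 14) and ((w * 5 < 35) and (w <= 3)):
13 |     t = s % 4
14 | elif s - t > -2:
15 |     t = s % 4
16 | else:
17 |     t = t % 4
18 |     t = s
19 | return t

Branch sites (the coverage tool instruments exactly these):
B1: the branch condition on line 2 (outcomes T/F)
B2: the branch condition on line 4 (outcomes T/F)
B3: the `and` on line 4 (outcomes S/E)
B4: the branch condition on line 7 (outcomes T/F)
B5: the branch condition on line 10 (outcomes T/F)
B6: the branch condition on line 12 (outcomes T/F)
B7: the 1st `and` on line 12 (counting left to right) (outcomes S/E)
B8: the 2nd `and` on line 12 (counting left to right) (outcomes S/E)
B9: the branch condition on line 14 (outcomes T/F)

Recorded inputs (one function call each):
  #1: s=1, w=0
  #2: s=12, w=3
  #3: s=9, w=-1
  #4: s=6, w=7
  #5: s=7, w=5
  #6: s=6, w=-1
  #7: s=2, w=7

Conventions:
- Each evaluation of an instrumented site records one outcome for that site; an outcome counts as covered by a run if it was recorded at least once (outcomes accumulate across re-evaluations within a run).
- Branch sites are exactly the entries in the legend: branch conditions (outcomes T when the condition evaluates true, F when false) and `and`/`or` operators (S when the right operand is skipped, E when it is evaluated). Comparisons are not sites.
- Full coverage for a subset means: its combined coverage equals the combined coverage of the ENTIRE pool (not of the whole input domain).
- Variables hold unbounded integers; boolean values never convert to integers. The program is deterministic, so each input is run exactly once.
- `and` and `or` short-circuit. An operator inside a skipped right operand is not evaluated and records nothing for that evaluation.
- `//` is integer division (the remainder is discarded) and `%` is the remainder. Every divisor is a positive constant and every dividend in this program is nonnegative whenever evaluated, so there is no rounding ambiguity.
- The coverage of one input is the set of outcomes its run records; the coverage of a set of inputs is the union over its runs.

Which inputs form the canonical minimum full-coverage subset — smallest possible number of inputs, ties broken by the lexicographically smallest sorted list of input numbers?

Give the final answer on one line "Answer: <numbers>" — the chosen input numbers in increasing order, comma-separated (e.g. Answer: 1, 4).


test 1 (s=1, w=0) fires B1->T, B4->F, B7->E, B8->E, B6->T; hits B1=T, B4=F, B6=T, B7=E, B8=E
test 2 (s=12, w=3) fires B1->F, B3->S, B2->F, B4->F, B7->S, B6->F, B9->T; hits B1=F, B2=F, B3=S, B4=F, B6=F, B7=S, B9=T
test 3 (s=9, w=-1) fires B1->F, B3->S, B2->F, B4->F, B7->E, B8->E, B6->T; hits B1=F, B2=F, B3=S, B4=F, B6=T, B7=E, B8=E
test 4 (s=6, w=7) fires B1->F, B3->S, B2->F, B4->F, B7->E, B8->S, B6->F, B9->T; hits B1=F, B2=F, B3=S, B4=F, B6=F, B7=E, B8=S, B9=T
test 5 (s=7, w=5) fires B1->F, B3->S, B2->F, B4->F, B7->E, B8->E, B6->F, B9->T; hits B1=F, B2=F, B3=S, B4=F, B6=F, B7=E, B8=E, B9=T
test 6 (s=6, w=-1) fires B1->F, B3->S, B2->F, B4->F, B7->E, B8->E, B6->T; hits B1=F, B2=F, B3=S, B4=F, B6=T, B7=E, B8=E
test 7 (s=2, w=7) fires B1->T, B4->F, B7->E, B8->S, B6->F, B9->T; hits B1=T, B4=F, B6=F, B7=E, B8=S, B9=T
union over all inputs: B1=T, B1=F, B2=F, B3=S, B4=F, B6=T, B6=F, B7=S, B7=E, B8=S, B8=E, B9=T (12 outcomes)
size 1 is not enough: best union over all size-1 subsets is 8/12
size 2 is not enough: best union over all size-2 subsets is 11/12
inputs {1, 2, 4} (size 3) cover everything; no size-3 subset with a lexicographically smaller index list covers all 12
Answer: 1, 2, 4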